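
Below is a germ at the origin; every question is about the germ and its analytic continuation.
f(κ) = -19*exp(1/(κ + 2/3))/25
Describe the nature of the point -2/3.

The point is an essential singularity.

The exponent 1/(κ - (-2/3)) has a pole at -2/3, so exp(1/(κ - (-2/3))) takes every nonzero value near it: an essential singularity (not a pole of any order).


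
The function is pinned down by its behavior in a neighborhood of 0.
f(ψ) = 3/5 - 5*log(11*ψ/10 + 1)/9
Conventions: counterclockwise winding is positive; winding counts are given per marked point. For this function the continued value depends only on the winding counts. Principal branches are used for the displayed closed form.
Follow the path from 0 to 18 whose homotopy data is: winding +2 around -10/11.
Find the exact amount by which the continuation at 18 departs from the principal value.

Continued minus principal equals -(20/9)*pi*i.

The rational part is single-valued and drops out of the difference; each branch term changes only by its own monodromy.
(-5/9)*log(1 - ψ/(-10/11)): each positive loop around -10/11 adds 2*pi*i to the log, so winding +2 contributes (-5/9)*(2)*2*pi*i = -(20/9)*pi*i.
Summing the contributions at ψ = 18 gives -(20/9)*pi*i.


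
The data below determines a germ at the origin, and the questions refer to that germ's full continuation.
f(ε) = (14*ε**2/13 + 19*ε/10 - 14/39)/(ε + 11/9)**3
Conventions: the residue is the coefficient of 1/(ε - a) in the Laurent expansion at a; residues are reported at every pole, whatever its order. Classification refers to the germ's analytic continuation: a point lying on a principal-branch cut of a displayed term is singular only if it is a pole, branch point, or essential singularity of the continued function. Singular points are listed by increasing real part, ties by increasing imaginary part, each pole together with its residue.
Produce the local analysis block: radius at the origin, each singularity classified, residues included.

Radius of convergence at 0: 11/9.
At -11/9: a pole of order 3; residue 14/13.

Denominator factor (ε + 11/9)^3: pole of order 3 at -11/9, modulus 11/9.
The radius of convergence is the smallest modulus among the singular points: 11/9.
At the order-3 pole -11/9 set g(ε) = (ε - (-11/9))^3*f(ε) = 14*ε**2/13 + 19*ε/10 - 14/39.
Order-3 pole: residue = g''(a)/2; g''(-11/9) = 28/13, so the residue is 14/13.


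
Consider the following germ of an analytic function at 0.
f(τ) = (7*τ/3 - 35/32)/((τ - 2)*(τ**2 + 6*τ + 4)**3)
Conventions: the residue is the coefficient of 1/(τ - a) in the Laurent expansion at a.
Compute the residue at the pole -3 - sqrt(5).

The residue is -343/1536000 - (3661/1536000)*sqrt(5).

The factor τ**2 + 6*τ + 4 splits as (τ - a)(τ - a') with a = -3 - sqrt(5), a' = -3 + sqrt(5). At the order-3 pole a set g(τ) = (τ - a)^3*f(τ) = [(7*τ/3 - 35/32)/(τ - 2)] / (τ - a')^3.
Order-3 pole: residue = g''(a)/2; g''(-3 - sqrt(5)) = -343/768000 - (3661/768000)*sqrt(5), so the residue is -343/1536000 - (3661/1536000)*sqrt(5).


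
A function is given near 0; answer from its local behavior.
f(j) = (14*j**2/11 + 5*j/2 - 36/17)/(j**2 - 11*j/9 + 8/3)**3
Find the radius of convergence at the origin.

Denominator factor (j**2 - 11*j/9 + 8/3)^3: discriminant -743/81, complex-conjugate roots (11/18) + ((1/18)*sqrt(743))*i and (11/18) - ((1/18)*sqrt(743))*i; poles of order 3, moduli (2/3)*sqrt(6) and (2/3)*sqrt(6).
The radius of convergence is the smallest modulus among the singular points: (2/3)*sqrt(6).

The radius of convergence is (2/3)*sqrt(6).


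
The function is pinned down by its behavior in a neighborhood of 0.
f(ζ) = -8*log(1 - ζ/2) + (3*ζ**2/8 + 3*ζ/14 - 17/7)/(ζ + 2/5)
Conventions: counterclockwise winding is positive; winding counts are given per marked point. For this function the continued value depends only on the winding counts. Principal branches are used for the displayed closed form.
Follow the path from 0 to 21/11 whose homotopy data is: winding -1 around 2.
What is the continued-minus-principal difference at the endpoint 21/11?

The rational part is single-valued and drops out of the difference; each branch term changes only by its own monodromy.
(-8)*log(1 - ζ/(2)): each positive loop around 2 adds 2*pi*i to the log, so winding -1 contributes (-8)*(-1)*2*pi*i = (16)*pi*i.
Summing the contributions at ζ = 21/11 gives (16)*pi*i.

Continued minus principal equals (16)*pi*i.


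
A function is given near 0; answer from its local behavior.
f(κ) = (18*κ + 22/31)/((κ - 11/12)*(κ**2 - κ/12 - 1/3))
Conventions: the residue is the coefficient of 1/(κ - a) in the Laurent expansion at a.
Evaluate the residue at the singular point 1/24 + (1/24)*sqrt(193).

The residue is -19206/961 - (195750/185473)*sqrt(193).


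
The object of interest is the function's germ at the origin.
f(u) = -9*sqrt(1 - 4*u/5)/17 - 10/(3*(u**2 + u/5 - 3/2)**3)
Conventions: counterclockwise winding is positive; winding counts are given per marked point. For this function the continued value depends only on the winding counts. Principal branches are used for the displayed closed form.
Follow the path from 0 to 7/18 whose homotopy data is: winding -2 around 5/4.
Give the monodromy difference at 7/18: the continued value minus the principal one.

Continued minus principal equals 0.

The rational part is single-valued and drops out of the difference; each branch term changes only by its own monodromy.
(-9/17)*sqrt(1 - u/(5/4)): winding -2 is even, the square root returns to the same sheet, contribution 0.
Summing the contributions at u = 7/18 gives 0.


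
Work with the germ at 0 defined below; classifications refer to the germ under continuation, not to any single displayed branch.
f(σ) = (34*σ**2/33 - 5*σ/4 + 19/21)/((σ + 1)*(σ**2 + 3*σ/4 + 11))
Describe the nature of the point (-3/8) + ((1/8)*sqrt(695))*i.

The point is a pole of order 1.

The denominator factor σ**2 + 3*σ/4 + 11 vanishes at (-3/8) + ((1/8)*sqrt(695))*i and appears to the power 1; the numerator there equals (-23827/2464) - ((89/352)*sqrt(695))*i, nonzero, and no other factor vanishes.
Hence a pole whose order is the multiplicity, 1.


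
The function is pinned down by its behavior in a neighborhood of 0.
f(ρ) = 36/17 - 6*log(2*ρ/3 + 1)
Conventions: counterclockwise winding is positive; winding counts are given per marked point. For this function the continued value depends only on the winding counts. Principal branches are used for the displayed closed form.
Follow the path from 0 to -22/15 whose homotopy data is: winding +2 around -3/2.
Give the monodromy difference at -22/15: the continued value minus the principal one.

The rational part is single-valued and drops out of the difference; each branch term changes only by its own monodromy.
(-6)*log(1 - ρ/(-3/2)): each positive loop around -3/2 adds 2*pi*i to the log, so winding +2 contributes (-6)*(2)*2*pi*i = -(24)*pi*i.
Summing the contributions at ρ = -22/15 gives -(24)*pi*i.

Continued minus principal equals -(24)*pi*i.


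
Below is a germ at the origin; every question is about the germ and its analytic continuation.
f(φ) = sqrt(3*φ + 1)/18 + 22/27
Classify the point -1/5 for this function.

There is no denominator, hence no pole anywhere.
Branch term sqrt(1 - φ/(-1/3)): argument at -1/5 is 2/5, nonzero, so -1/5 is not its branch point (a point on a principal cut is still regular for the continued germ).
So the germ continues analytically to -1/5.

The point is a regular point.


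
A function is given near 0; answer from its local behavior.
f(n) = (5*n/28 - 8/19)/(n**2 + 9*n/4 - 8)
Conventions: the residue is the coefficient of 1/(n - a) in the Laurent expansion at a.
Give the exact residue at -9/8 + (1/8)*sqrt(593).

The factor n**2 + 9*n/4 - 8 splits as (n - a)(n - a') with a = -9/8 + (1/8)*sqrt(593), a' = -9/8 - (1/8)*sqrt(593). At the order-1 pole a set g(n) = (n - a)*f(n) = [5*n/28 - 8/19] / (n - a').
Simple pole: residue = g(a) at a = -9/8 + (1/8)*sqrt(593), which is 5/56 - (2647/630952)*sqrt(593).

The residue is 5/56 - (2647/630952)*sqrt(593).


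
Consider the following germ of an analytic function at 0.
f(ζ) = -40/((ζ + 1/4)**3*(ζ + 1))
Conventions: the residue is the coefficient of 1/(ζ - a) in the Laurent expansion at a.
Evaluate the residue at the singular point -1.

The residue is 2560/27.

At the order-1 pole -1 set g(ζ) = (ζ - (-1))*f(ζ) = -40/(ζ + 1/4)**3.
Simple pole: residue = g(a) at a = -1, which is 2560/27.


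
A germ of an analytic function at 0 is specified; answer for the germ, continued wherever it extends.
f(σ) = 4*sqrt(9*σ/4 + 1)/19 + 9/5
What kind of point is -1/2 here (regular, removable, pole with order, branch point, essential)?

There is no denominator, hence no pole anywhere.
Branch term sqrt(1 - σ/(-4/9)): argument at -1/2 is -1/8, nonzero, so -1/2 is not its branch point (a point on a principal cut is still regular for the continued germ).
So the germ continues analytically to -1/2.

The point is a regular point.


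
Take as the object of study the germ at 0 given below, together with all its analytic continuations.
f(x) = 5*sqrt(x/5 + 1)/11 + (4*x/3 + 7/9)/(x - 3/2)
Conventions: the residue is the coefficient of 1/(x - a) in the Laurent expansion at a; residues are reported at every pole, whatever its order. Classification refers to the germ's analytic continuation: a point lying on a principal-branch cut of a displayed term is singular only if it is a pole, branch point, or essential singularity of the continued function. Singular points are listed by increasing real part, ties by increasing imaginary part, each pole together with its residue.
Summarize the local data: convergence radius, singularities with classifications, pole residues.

Denominator factor (x - 3/2): pole of order 1 at 3/2, modulus 3/2.
Branch term (5/11)*sqrt(1 - x/(-5)): its argument vanishes at x = -5, a square-root branch point, modulus 5.
The radius of convergence is the smallest modulus among the singular points: 3/2.
The branch term is analytic at 3/2 and contributes nothing to the residue; only the rational part matters.
At the order-1 pole 3/2 set g(x) = (x - (3/2))*(rational part) = 4*x/3 + 7/9.
Simple pole: residue = g(a) at a = 3/2, which is 25/9.
List the singular points by increasing real part (a conjugate pair: the negative imaginary part first).

Radius of convergence at 0: 3/2.
At -5: an algebraic (square-root) branch point.
At 3/2: a pole of order 1; residue 25/9.


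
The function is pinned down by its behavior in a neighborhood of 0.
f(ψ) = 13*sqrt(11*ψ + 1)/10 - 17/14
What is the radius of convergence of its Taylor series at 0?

The radius of convergence is 1/11.

Branch term (13/10)*sqrt(1 - ψ/(-1/11)): its argument vanishes at ψ = -1/11, a square-root branch point, modulus 1/11.
The radius of convergence is the smallest modulus among the singular points: 1/11.


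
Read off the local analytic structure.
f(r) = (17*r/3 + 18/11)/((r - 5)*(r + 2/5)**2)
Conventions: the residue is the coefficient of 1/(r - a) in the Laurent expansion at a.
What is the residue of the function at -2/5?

The residue is -24725/24057.

At the order-2 pole -2/5 set g(r) = (r - (-2/5))^2*f(r) = (17*r/3 + 18/11)/(r - 5).
Order-2 pole: residue = g'(a); g'(-2/5) = -24725/24057, so the residue is -24725/24057.


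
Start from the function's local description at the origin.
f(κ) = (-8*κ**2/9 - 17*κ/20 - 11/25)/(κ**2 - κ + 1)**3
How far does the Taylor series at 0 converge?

The radius of convergence is 1.

Denominator factor (κ**2 - κ + 1)^3: discriminant -3, complex-conjugate roots (1/2) + ((1/2)*sqrt(3))*i and (1/2) - ((1/2)*sqrt(3))*i; poles of order 3, moduli 1 and 1.
The radius of convergence is the smallest modulus among the singular points: 1.


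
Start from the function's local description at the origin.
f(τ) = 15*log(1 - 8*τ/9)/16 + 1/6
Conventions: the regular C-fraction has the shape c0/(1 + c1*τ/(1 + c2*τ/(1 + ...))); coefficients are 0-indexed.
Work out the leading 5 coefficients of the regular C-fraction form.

The regular C-fraction coefficients are [1/6, 5, -49/9, -16/1323, -572/1323].

Taylor coefficients (expand at 0): a_0 = 1/6, a_1 = -5/6, a_2 = -10/27, a_3 = -160/729, a_4 = -320/2187.
c0 = a_0 = 1/6. Peel one level at a time: if S = 1 + c*τ/S' with S'(0) = 1, then c is the τ-coefficient of S and S' = c*τ/(S - 1).
S_1 = c0/f = 1 + (5)*τ + (245/9)*τ^2 + ...; c1 = 5.
S_2 = c1*τ/(S_1 - 1) = 1 + (-49/9)*τ + (-16/243)*τ^2 + ...; c2 = -49/9.
S_3 = c2*τ/(S_2 - 1) = 1 + (-16/1323)*τ + (-9152/1750329)*τ^2 + ...; c3 = -16/1323.
S_4 = c3*τ/(S_3 - 1) = 1 + (-572/1323)*τ + ...; c4 = -572/1323.


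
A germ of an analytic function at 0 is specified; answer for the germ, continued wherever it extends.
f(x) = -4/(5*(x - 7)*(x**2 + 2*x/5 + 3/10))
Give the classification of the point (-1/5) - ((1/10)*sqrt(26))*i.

The point is a pole of order 1.

The denominator factor x**2 + 2*x/5 + 3/10 vanishes at (-1/5) - ((1/10)*sqrt(26))*i and appears to the power 1; the numerator there equals -4/5, nonzero, and no other factor vanishes.
Hence a pole whose order is the multiplicity, 1.


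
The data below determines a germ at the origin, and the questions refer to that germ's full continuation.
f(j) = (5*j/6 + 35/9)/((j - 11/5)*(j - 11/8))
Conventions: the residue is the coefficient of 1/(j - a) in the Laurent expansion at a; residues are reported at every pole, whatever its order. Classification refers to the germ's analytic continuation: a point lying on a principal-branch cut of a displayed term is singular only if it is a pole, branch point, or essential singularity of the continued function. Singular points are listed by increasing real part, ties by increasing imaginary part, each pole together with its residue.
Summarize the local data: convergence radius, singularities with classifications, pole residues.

Radius of convergence at 0: 11/8.
At 11/8: a pole of order 1; residue -3625/594.
At 11/5: a pole of order 1; residue 2060/297.

Denominator factor (j - 11/5): pole of order 1 at 11/5, modulus 11/5.
Denominator factor (j - 11/8): pole of order 1 at 11/8, modulus 11/8.
The radius of convergence is the smallest modulus among the singular points: 11/8.
At the order-1 pole 11/8 set g(j) = (j - (11/8))*f(j) = (5*j/6 + 35/9)/(j - 11/5).
Simple pole: residue = g(a) at a = 11/8, which is -3625/594.
At the order-1 pole 11/5 set g(j) = (j - (11/5))*f(j) = (5*j/6 + 35/9)/(j - 11/8).
Simple pole: residue = g(a) at a = 11/5, which is 2060/297.
List the singular points by increasing real part (a conjugate pair: the negative imaginary part first).


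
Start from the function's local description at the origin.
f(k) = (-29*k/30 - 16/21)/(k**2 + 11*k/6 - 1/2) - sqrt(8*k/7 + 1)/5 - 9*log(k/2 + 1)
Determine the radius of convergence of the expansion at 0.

Denominator factor (k**2 + 11*k/6 - 1/2): discriminant 193/36, real irrational roots -11/12 + (1/12)*sqrt(193) and -11/12 - (1/12)*sqrt(193); poles of order 1, moduli -11/12 + (1/12)*sqrt(193) and 11/12 + (1/12)*sqrt(193).
Branch term (-1/5)*sqrt(1 - k/(-7/8)): its argument vanishes at k = -7/8, a square-root branch point, modulus 7/8.
Branch term (-9)*log(1 - k/(-2)): its argument vanishes at k = -2, a logarithmic branch point, modulus 2.
The radius of convergence is the smallest modulus among the singular points: -11/12 + (1/12)*sqrt(193).

The radius of convergence is -11/12 + (1/12)*sqrt(193).


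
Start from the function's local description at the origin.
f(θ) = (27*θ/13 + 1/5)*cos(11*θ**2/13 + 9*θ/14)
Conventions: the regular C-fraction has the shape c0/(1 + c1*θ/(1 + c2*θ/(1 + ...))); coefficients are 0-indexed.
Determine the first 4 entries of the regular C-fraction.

Taylor coefficients (expand at 0): a_0 = 1/5, a_1 = 27/13, a_2 = -81/1960, a_3 = -13707/25480.
c0 = a_0 = 1/5. Peel one level at a time: if S = 1 + c*θ/S' with S'(0) = 1, then c is the θ-coefficient of S and S' = c*θ/(S - 1).
S_1 = c0/f = 1 + (-135/13)*θ + (7157889/66248)*θ^2 + ...; c1 = -135/13.
S_2 = c1*θ/(S_1 - 1) = 1 + (265107/25480)*θ + (2989643/11524800)*θ^2 + ...; c2 = 265107/25480.
S_3 = c2*θ/(S_2 - 1) = 1 + (-38865359/1558829160)*θ + ...; c3 = -38865359/1558829160.

The regular C-fraction coefficients are [1/5, -135/13, 265107/25480, -38865359/1558829160].


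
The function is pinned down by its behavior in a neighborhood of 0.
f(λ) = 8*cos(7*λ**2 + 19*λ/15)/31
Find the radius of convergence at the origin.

The radius of convergence is infinite.

The factor cos(7*λ**2 + 19*λ/15) is entire and contributes no finite singular point.
The polynomial part has no poles.
No finite singular points: the Taylor series at 0 converges everywhere.


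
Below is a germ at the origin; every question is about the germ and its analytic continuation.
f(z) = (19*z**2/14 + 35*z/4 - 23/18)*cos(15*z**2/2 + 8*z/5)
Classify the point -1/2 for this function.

There is no denominator, hence no pole anywhere.
The factor cos(15*z**2/2 + 8*z/5) is entire.
So the germ continues analytically to -1/2.

The point is a regular point.


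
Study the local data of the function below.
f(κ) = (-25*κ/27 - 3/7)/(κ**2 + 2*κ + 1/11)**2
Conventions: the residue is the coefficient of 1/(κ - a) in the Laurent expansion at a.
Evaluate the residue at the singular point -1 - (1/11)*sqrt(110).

The factor κ**2 + 2*κ + 1/11 splits as (κ - a)(κ - a') with a = -1 - (1/11)*sqrt(110), a' = -1 + (1/11)*sqrt(110). At the order-2 pole a set g(κ) = (κ - a)^2*f(κ) = [-25*κ/27 - 3/7] / (κ - a')^2.
Order-2 pole: residue = g'(a); g'(-1 - (1/11)*sqrt(110)) = (517/37800)*sqrt(110), so the residue is (517/37800)*sqrt(110).

The residue is (517/37800)*sqrt(110).


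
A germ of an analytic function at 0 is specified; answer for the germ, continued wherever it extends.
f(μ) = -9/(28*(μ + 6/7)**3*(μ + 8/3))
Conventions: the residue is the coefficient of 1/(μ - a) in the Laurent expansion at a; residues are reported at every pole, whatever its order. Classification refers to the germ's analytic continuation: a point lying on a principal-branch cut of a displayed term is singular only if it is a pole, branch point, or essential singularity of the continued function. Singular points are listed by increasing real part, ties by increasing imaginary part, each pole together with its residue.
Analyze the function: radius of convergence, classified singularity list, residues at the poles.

Denominator factor (μ + 8/3): pole of order 1 at -8/3, modulus 8/3.
Denominator factor (μ + 6/7)^3: pole of order 3 at -6/7, modulus 6/7.
The radius of convergence is the smallest modulus among the singular points: 6/7.
At the order-1 pole -8/3 set g(μ) = (μ - (-8/3))*f(μ) = -9/(28*(μ + 6/7)**3).
Simple pole: residue = g(a) at a = -8/3, which is 11907/219488.
At the order-3 pole -6/7 set g(μ) = (μ - (-6/7))^3*f(μ) = -9/(28*(μ + 8/3)).
Order-3 pole: residue = g''(a)/2; g''(-6/7) = -11907/109744, so the residue is -11907/219488.
List the singular points by increasing real part (a conjugate pair: the negative imaginary part first).

Radius of convergence at 0: 6/7.
At -8/3: a pole of order 1; residue 11907/219488.
At -6/7: a pole of order 3; residue -11907/219488.


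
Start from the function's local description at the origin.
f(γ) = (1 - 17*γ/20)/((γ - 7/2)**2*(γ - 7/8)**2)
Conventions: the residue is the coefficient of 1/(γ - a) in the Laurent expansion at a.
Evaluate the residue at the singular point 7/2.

The residue is 880/9261.

At the order-2 pole 7/2 set g(γ) = (γ - (7/2))^2*f(γ) = (1 - 17*γ/20)/(γ - 7/8)**2.
Order-2 pole: residue = g'(a); g'(7/2) = 880/9261, so the residue is 880/9261.


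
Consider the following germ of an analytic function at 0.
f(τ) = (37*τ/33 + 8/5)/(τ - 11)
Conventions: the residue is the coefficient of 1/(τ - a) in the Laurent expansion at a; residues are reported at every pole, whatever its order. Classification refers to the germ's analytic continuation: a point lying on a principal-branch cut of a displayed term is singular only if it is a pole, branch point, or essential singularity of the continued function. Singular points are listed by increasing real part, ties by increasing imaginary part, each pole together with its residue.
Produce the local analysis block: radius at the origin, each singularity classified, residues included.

Denominator factor (τ - 11): pole of order 1 at 11, modulus 11.
The radius of convergence is the smallest modulus among the singular points: 11.
At the order-1 pole 11 set g(τ) = (τ - (11))*f(τ) = 37*τ/33 + 8/5.
Simple pole: residue = g(a) at a = 11, which is 209/15.

Radius of convergence at 0: 11.
At 11: a pole of order 1; residue 209/15.


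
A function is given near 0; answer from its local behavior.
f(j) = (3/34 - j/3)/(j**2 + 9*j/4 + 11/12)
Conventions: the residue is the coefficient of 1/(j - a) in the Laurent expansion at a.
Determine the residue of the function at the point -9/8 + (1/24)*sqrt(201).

The factor j**2 + 9*j/4 + 11/12 splits as (j - a)(j - a') with a = -9/8 + (1/24)*sqrt(201), a' = -9/8 - (1/24)*sqrt(201). At the order-1 pole a set g(j) = (j - a)*f(j) = [3/34 - j/3] / (j - a').
Simple pole: residue = g(a) at a = -9/8 + (1/24)*sqrt(201), which is -1/6 + (63/2278)*sqrt(201).

The residue is -1/6 + (63/2278)*sqrt(201).


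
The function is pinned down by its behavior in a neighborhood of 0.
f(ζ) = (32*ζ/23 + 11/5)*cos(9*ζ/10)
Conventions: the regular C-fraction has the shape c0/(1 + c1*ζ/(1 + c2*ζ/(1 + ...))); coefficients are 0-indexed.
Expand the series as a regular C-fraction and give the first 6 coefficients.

The regular C-fraction coefficients are [11/5, -160/253, 10304729/8096000, -20493/32000, -2732400/10304729, -957459440/2607096437].

Taylor coefficients (expand at 0): a_0 = 11/5, a_1 = 32/23, a_2 = -891/1000, a_3 = -324/575, a_4 = 24057/400000, a_5 = 2187/57500.
c0 = a_0 = 11/5. Peel one level at a time: if S = 1 + c*ζ/S' with S'(0) = 1, then c is the ζ-coefficient of S and S' = c*ζ/(S - 1).
S_1 = c0/f = 1 + (-160/253)*ζ + (10304729/12801800)*ζ^2 + ...; c1 = -160/253.
S_2 = c1*ζ/(S_1 - 1) = 1 + (10304729/8096000)*ζ + (834683049/1024000000)*ζ^2 + ...; c2 = 10304729/8096000.
S_3 = c2*ζ/(S_2 - 1) = 1 + (-20493/32000)*ζ + (-139987683/824378320)*ζ^2 + ...; c3 = -20493/32000.
S_4 = c3*ζ/(S_3 - 1) = 1 + (-2732400/10304729)*ζ + (-10340561952000/106187439763441)*ζ^2 + ...; c4 = -2732400/10304729.
S_5 = c4*ζ/(S_4 - 1) = 1 + (-957459440/2607096437)*ζ + ...; c5 = -957459440/2607096437.


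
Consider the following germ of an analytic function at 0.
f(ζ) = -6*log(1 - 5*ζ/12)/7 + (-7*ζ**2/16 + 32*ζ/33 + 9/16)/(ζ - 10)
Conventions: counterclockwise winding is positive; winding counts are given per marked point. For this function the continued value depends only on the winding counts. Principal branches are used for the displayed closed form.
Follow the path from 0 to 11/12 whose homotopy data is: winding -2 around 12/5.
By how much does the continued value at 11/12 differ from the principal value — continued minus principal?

The rational part is single-valued and drops out of the difference; each branch term changes only by its own monodromy.
(-6/7)*log(1 - ζ/(12/5)): each positive loop around 12/5 adds 2*pi*i to the log, so winding -2 contributes (-6/7)*(-2)*2*pi*i = (24/7)*pi*i.
Summing the contributions at ζ = 11/12 gives (24/7)*pi*i.

Continued minus principal equals (24/7)*pi*i.


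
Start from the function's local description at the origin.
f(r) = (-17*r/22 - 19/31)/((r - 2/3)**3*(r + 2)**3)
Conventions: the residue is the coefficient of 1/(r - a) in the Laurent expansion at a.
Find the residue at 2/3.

The residue is -6075/1396736.

At the order-3 pole 2/3 set g(r) = (r - (2/3))^3*f(r) = (-17*r/22 - 19/31)/(r + 2)**3.
Order-3 pole: residue = g''(a)/2; g''(2/3) = -6075/698368, so the residue is -6075/1396736.


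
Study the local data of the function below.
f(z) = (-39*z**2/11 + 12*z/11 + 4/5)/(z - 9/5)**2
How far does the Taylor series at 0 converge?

The radius of convergence is 9/5.

Denominator factor (z - 9/5)^2: pole of order 2 at 9/5, modulus 9/5.
The radius of convergence is the smallest modulus among the singular points: 9/5.


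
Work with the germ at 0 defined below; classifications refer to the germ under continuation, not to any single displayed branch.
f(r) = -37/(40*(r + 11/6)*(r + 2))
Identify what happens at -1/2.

Denominator factors: r + 11/6 = 4/3 at r = -1/2; r + 2 = 3/2 at r = -1/2 — none vanishes.
So the germ continues analytically to -1/2.

The point is a regular point.


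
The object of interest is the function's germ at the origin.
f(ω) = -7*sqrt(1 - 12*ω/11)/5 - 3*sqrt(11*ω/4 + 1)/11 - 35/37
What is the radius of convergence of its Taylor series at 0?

The radius of convergence is 4/11.

Branch term (-3/11)*sqrt(1 - ω/(-4/11)): its argument vanishes at ω = -4/11, a square-root branch point, modulus 4/11.
Branch term (-7/5)*sqrt(1 - ω/(11/12)): its argument vanishes at ω = 11/12, a square-root branch point, modulus 11/12.
The radius of convergence is the smallest modulus among the singular points: 4/11.


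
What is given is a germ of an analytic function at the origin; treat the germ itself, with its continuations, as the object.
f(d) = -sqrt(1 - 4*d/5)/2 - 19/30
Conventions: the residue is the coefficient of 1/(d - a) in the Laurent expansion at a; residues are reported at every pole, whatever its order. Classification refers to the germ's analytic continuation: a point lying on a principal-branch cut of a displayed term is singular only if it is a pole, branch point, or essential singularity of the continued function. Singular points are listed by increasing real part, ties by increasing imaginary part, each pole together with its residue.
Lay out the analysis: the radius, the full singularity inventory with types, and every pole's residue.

Branch term (-1/2)*sqrt(1 - d/(5/4)): its argument vanishes at d = 5/4, a square-root branch point, modulus 5/4.
The radius of convergence is the smallest modulus among the singular points: 5/4.

Radius of convergence at 0: 5/4.
At 5/4: an algebraic (square-root) branch point.


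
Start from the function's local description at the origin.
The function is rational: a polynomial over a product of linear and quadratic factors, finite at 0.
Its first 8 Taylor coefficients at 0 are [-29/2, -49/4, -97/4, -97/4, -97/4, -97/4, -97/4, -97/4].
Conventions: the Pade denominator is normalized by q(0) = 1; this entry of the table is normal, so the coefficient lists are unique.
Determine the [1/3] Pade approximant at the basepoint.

Taylor coefficients needed (read off): a_0 = -29/2, a_1 = -49/4, a_2 = -97/4, a_3 = -97/4, a_4 = -97/4.
Write the denominator as Q(u) = 1 + q1*u + q2*u^2 + q3*u^3. Requiring Q*f - P = O(u^5) with deg P <= 1 kills the coefficients of u^2..u^4 in Q*f:
  u^2: a_2 + q1*a_1 + q2*a_0 = 0, i.e. -97/4 + (-49/4)*q1 + (-29/2)*q2 = 0.
  u^3: a_3 + q1*a_2 + q2*a_1 + q3*a_0 = 0, i.e. -97/4 + (-97/4)*q1 + (-49/4)*q2 + (-29/2)*q3 = 0.
  u^4: a_4 + q1*a_3 + q2*a_2 + q3*a_1 = 0, i.e. -97/4 + (-97/4)*q1 + (-97/4)*q2 + (-49/4)*q3 = 0.
Solving this linear system: q1 = -87397/35797, q2 = 13968/35797, q3 = 74496/35797.
The numerator is Q*f truncated at degree 1: P0 = a_0 = -29/2; P1 = a_1 + q1*a_0 = 3314973/143188.

The Pade approximant has numerator coefficients [-29/2, 3314973/143188]; denominator coefficients [1, -87397/35797, 13968/35797, 74496/35797].


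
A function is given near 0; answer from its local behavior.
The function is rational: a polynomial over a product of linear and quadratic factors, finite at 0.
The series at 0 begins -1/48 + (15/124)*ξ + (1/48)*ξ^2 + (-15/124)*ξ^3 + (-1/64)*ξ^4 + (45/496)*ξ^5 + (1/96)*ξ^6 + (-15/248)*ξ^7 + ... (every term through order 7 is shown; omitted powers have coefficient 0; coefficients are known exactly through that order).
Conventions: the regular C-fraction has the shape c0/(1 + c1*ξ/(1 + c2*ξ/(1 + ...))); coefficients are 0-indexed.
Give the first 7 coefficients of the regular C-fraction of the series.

The regular C-fraction coefficients are [-1/48, 180/31, -33361/5580, 31/180, 1395/33361, 5961735/1034191, -4324509121/739255140].

Taylor coefficients (read off): a_0 = -1/48, a_1 = 15/124, a_2 = 1/48, a_3 = -15/124, a_4 = -1/64, a_5 = 45/496, a_6 = 1/96.
c0 = a_0 = -1/48. Peel one level at a time: if S = 1 + c*ξ/S' with S'(0) = 1, then c is the ξ-coefficient of S and S' = c*ξ/(S - 1).
S_1 = c0/f = 1 + (180/31)*ξ + (33361/961)*ξ^2 + ...; c1 = 180/31.
S_2 = c1*ξ/(S_1 - 1) = 1 + (-33361/5580)*ξ + (33361/32400)*ξ^2 + ...; c2 = -33361/5580.
S_3 = c2*ξ/(S_2 - 1) = 1 + (31/180)*ξ + (-961/133444)*ξ^2 + ...; c3 = 31/180.
S_4 = c3*ξ/(S_3 - 1) = 1 + (1395/33361)*ξ + (-268278075/1112956321)*ξ^2 + ...; c4 = 1395/33361.
S_5 = c4*ξ/(S_4 - 1) = 1 + (5961735/1034191)*ξ + (4324509121/128239684)*ξ^2 + ...; c5 = 5961735/1034191.
S_6 = c5*ξ/(S_5 - 1) = 1 + (-4324509121/739255140)*ξ + ...; c6 = -4324509121/739255140.


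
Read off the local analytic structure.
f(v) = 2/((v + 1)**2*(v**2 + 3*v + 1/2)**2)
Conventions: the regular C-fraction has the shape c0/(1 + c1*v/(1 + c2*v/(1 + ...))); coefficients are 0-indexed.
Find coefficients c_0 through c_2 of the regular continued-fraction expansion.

The regular C-fraction coefficients are [8, 14, -65/14].

Taylor coefficients (expand at 0): a_0 = 8, a_1 = -112, a_2 = 1048.
c0 = a_0 = 8. Peel one level at a time: if S = 1 + c*v/S' with S'(0) = 1, then c is the v-coefficient of S and S' = c*v/(S - 1).
S_1 = c0/f = 1 + (14)*v + (65)*v^2 + ...; c1 = 14.
S_2 = c1*v/(S_1 - 1) = 1 + (-65/14)*v + ...; c2 = -65/14.


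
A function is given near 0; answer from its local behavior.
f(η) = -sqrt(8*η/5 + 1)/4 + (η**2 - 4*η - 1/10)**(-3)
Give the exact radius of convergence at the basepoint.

Denominator factor (η**2 - 4*η - 1/10)^3: discriminant 82/5, real irrational roots 2 + (1/10)*sqrt(410) and 2 - (1/10)*sqrt(410); poles of order 3, moduli 2 + (1/10)*sqrt(410) and -2 + (1/10)*sqrt(410).
Branch term (-1/4)*sqrt(1 - η/(-5/8)): its argument vanishes at η = -5/8, a square-root branch point, modulus 5/8.
The radius of convergence is the smallest modulus among the singular points: -2 + (1/10)*sqrt(410).

The radius of convergence is -2 + (1/10)*sqrt(410).


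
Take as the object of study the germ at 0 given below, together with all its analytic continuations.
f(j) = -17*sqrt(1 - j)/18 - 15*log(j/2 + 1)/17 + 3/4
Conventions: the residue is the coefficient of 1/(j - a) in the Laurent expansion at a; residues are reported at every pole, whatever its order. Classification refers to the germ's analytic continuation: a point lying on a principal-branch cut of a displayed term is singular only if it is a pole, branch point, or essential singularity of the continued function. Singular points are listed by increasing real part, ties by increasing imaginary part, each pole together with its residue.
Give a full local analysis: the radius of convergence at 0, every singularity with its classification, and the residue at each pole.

Branch term (-15/17)*log(1 - j/(-2)): its argument vanishes at j = -2, a logarithmic branch point, modulus 2.
Branch term (-17/18)*sqrt(1 - j/(1)): its argument vanishes at j = 1, a square-root branch point, modulus 1.
The radius of convergence is the smallest modulus among the singular points: 1.
List the singular points by increasing real part (a conjugate pair: the negative imaginary part first).

Radius of convergence at 0: 1.
At -2: a logarithmic branch point.
At 1: an algebraic (square-root) branch point.


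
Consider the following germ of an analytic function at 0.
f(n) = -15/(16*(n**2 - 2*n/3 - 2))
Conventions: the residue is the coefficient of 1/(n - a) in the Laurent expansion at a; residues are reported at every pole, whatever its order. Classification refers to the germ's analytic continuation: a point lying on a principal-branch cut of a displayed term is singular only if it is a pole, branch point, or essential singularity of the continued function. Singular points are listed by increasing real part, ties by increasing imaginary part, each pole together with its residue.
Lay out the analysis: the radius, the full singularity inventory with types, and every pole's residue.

Denominator factor (n**2 - 2*n/3 - 2): discriminant 76/9, real irrational roots 1/3 + (1/3)*sqrt(19) and 1/3 - (1/3)*sqrt(19); poles of order 1, moduli 1/3 + (1/3)*sqrt(19) and -1/3 + (1/3)*sqrt(19).
The radius of convergence is the smallest modulus among the singular points: -1/3 + (1/3)*sqrt(19).
The factor n**2 - 2*n/3 - 2 splits as (n - a)(n - a') with a = 1/3 - (1/3)*sqrt(19), a' = 1/3 + (1/3)*sqrt(19). At the order-1 pole a set g(n) = (n - a)*f(n) = [-15/16] / (n - a').
Simple pole: residue = g(a) at a = 1/3 - (1/3)*sqrt(19), which is (45/608)*sqrt(19).
The factor n**2 - 2*n/3 - 2 splits as (n - a)(n - a') with a = 1/3 + (1/3)*sqrt(19), a' = 1/3 - (1/3)*sqrt(19). At the order-1 pole a set g(n) = (n - a)*f(n) = [-15/16] / (n - a').
Simple pole: residue = g(a) at a = 1/3 + (1/3)*sqrt(19), which is -(45/608)*sqrt(19).
List the singular points by increasing real part (a conjugate pair: the negative imaginary part first).

Radius of convergence at 0: -1/3 + (1/3)*sqrt(19).
At 1/3 - (1/3)*sqrt(19): a pole of order 1; residue (45/608)*sqrt(19).
At 1/3 + (1/3)*sqrt(19): a pole of order 1; residue -(45/608)*sqrt(19).


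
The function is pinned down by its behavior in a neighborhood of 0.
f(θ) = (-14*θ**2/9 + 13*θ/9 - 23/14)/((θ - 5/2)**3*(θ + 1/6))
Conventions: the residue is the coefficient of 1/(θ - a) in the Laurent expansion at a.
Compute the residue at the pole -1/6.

At the order-1 pole -1/6 set g(θ) = (θ - (-1/6))*f(θ) = (-14*θ**2/9 + 13*θ/9 - 23/14)/(θ - 5/2)**3.
Simple pole: residue = g(a) at a = -1/6, which is 2185/21504.

The residue is 2185/21504.


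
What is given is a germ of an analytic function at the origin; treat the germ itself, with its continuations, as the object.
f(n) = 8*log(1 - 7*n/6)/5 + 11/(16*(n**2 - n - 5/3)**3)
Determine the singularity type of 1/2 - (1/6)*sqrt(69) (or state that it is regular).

The denominator factor n**2 - n - 5/3 vanishes at 1/2 - (1/6)*sqrt(69) and appears to the power 3; the numerator there equals 11/16, nonzero, and no other factor vanishes.
The branch terms are analytic at this point.
Hence a pole whose order is the multiplicity, 3.

The point is a pole of order 3.


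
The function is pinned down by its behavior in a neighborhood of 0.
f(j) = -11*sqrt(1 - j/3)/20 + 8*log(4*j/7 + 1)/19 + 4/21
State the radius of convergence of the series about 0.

Branch term (8/19)*log(1 - j/(-7/4)): its argument vanishes at j = -7/4, a logarithmic branch point, modulus 7/4.
Branch term (-11/20)*sqrt(1 - j/(3)): its argument vanishes at j = 3, a square-root branch point, modulus 3.
The radius of convergence is the smallest modulus among the singular points: 7/4.

The radius of convergence is 7/4.


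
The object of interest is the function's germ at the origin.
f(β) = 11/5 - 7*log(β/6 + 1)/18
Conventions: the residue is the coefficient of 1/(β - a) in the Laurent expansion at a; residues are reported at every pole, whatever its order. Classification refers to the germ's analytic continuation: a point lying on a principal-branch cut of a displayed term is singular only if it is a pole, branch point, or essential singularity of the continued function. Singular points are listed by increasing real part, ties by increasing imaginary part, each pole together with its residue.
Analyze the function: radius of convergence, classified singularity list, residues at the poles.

Radius of convergence at 0: 6.
At -6: a logarithmic branch point.

Branch term (-7/18)*log(1 - β/(-6)): its argument vanishes at β = -6, a logarithmic branch point, modulus 6.
The radius of convergence is the smallest modulus among the singular points: 6.


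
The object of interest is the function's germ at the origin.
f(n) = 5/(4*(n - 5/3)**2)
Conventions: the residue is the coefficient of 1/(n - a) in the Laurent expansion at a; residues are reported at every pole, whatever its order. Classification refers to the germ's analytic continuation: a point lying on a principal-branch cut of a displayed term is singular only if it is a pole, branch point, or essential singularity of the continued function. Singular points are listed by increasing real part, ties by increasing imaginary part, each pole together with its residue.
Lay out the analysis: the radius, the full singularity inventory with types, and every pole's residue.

Denominator factor (n - 5/3)^2: pole of order 2 at 5/3, modulus 5/3.
The radius of convergence is the smallest modulus among the singular points: 5/3.
At the order-2 pole 5/3 set g(n) = (n - (5/3))^2*f(n) = 5/4.
Order-2 pole: residue = g'(a); g'(5/3) = 0, so the residue is 0.

Radius of convergence at 0: 5/3.
At 5/3: a pole of order 2; residue 0.


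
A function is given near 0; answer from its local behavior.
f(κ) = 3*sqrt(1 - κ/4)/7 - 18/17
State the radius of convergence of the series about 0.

The radius of convergence is 4.

Branch term (3/7)*sqrt(1 - κ/(4)): its argument vanishes at κ = 4, a square-root branch point, modulus 4.
The radius of convergence is the smallest modulus among the singular points: 4.


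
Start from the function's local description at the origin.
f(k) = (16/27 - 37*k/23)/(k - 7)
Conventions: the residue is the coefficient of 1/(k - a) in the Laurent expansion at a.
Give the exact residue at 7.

At the order-1 pole 7 set g(k) = (k - (7))*f(k) = 16/27 - 37*k/23.
Simple pole: residue = g(a) at a = 7, which is -6625/621.

The residue is -6625/621.


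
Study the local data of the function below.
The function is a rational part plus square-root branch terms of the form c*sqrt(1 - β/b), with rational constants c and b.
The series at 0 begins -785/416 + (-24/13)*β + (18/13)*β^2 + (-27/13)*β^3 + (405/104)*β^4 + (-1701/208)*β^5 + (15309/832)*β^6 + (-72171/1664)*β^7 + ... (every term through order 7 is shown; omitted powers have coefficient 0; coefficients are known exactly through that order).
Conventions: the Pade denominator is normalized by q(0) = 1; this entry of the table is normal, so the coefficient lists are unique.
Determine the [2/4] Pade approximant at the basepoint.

Taylor coefficients needed (read off): a_0 = -785/416, a_1 = -24/13, a_2 = 18/13, a_3 = -27/13, a_4 = 405/104, a_5 = -1701/208, a_6 = 15309/832.
Write the denominator as Q(β) = 1 + q1*β + q2*β^2 + q3*β^3 + q4*β^4. Requiring Q*f - P = O(β^7) with deg P <= 2 kills the coefficients of β^3..β^6 in Q*f:
  β^3: a_3 + q1*a_2 + q2*a_1 + q3*a_0 = 0, i.e. -27/13 + (18/13)*q1 + (-24/13)*q2 + (-785/416)*q3 = 0.
  β^4: a_4 + q1*a_3 + q2*a_2 + q3*a_1 + q4*a_0 = 0, i.e. 405/104 + (-27/13)*q1 + (18/13)*q2 + (-24/13)*q3 + (-785/416)*q4 = 0.
  β^5: a_5 + q1*a_4 + q2*a_3 + q3*a_2 + q4*a_1 = 0, i.e. -1701/208 + (405/104)*q1 + (-27/13)*q2 + (18/13)*q3 + (-24/13)*q4 = 0.
  β^6: a_6 + q1*a_5 + q2*a_4 + q3*a_3 + q4*a_2 = 0, i.e. 15309/832 + (-1701/208)*q1 + (405/104)*q2 + (-27/13)*q3 + (18/13)*q4 = 0.
Solving this linear system: q1 = 10424163/3404170, q2 = 20397609/13616680, q3 = -543456/1702085, q4 = 178524/1702085.
The numerator is Q*f truncated at degree 2: P0 = a_0 = -785/416; P1 = a_1 + q1*a_0 = -2159474103/283226944; P2 = a_2 + q1*a_1 + q2*a_0 = -5741706303/809219840.

The Pade approximant has numerator coefficients [-785/416, -2159474103/283226944, -5741706303/809219840]; denominator coefficients [1, 10424163/3404170, 20397609/13616680, -543456/1702085, 178524/1702085].


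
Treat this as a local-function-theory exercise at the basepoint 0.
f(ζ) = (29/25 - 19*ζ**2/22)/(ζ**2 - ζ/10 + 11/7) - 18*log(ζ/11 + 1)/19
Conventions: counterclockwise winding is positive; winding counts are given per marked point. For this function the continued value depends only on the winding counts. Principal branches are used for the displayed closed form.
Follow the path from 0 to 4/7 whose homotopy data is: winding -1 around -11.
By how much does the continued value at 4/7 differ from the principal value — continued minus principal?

Continued minus principal equals (36/19)*pi*i.

The rational part is single-valued and drops out of the difference; each branch term changes only by its own monodromy.
(-18/19)*log(1 - ζ/(-11)): each positive loop around -11 adds 2*pi*i to the log, so winding -1 contributes (-18/19)*(-1)*2*pi*i = (36/19)*pi*i.
Summing the contributions at ζ = 4/7 gives (36/19)*pi*i.
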